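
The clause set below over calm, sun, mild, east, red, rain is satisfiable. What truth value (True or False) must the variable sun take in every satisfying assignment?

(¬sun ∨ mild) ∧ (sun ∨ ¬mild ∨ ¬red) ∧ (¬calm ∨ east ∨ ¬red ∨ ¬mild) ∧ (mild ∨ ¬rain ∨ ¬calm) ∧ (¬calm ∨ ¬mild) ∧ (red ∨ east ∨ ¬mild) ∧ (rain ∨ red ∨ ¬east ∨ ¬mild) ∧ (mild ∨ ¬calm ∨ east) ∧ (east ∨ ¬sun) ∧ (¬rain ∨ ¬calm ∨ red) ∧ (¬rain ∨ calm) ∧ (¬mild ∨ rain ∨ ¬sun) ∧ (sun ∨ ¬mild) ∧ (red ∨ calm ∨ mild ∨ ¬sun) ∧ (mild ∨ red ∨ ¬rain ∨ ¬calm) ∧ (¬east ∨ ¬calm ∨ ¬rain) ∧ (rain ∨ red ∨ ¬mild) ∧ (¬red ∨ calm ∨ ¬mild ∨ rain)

False

Suppose sun = True.
(mild) alone gives mild = True.
(¬calm) alone gives calm = False.
(east) alone gives east = True.
(¬rain) alone gives rain = False.
But (rain) is also a unit clause — contradiction.
So every satisfying assignment has sun = False.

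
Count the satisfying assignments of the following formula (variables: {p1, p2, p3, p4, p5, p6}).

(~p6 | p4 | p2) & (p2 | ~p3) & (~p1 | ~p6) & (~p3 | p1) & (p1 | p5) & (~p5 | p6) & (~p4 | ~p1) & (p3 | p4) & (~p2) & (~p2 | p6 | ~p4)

There are 2^6 = 64 truth assignments over (p1, p2, p3, p4, p5, p6).
Split on p6. With p6 = 1, the clauses containing p6 are satisfied and ~p6 drops from the rest; 1 of the 2^5 = 32 assignments to the other variables satisfy what remains.
With p6 = 0, by the same count on the reduced clause set, 0 assignments work.
Total: 1 + 0 = 1.

1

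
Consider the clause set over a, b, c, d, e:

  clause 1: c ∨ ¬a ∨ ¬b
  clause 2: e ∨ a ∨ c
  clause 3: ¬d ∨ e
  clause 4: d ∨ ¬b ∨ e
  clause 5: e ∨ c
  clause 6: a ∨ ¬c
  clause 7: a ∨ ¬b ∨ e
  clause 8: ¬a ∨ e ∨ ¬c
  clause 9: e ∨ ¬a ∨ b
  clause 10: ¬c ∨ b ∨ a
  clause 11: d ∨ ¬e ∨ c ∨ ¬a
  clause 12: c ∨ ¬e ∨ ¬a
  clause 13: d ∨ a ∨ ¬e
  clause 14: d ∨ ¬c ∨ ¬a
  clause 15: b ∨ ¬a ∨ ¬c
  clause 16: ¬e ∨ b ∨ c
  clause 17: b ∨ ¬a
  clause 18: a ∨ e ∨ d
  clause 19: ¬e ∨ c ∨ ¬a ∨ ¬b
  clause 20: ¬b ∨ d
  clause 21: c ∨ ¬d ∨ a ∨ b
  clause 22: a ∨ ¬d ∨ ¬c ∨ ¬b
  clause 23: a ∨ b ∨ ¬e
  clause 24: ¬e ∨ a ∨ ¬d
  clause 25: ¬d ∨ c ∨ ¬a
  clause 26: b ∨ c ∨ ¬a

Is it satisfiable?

Yes, satisfiable

Suppose d = True.
The clause (e) is unit, so e = True.
The clause (a) is unit, so a = True.
The clause (c) is unit, so c = True.
The clause (b) is unit, so b = True.
All clauses are satisfied.
A satisfying assignment: a ↦ True, b ↦ True, c ↦ True, d ↦ True, e ↦ True.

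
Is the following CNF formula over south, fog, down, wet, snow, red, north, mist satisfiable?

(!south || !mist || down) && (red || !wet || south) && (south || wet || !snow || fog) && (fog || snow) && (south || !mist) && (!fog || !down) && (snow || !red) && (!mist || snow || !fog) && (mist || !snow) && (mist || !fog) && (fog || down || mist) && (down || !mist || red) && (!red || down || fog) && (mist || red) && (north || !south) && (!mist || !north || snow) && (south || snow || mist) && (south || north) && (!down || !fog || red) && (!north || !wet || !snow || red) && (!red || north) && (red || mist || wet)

Yes, satisfiable

Suppose fog = false.
From the singleton clause (snow), snow = true.
From the singleton clause (mist), mist = true.
From the singleton clause (south), south = true.
From the singleton clause (down), down = true.
From the singleton clause (north), north = true.
Suppose wet = true.
From the singleton clause (red), red = true.
Every clause now holds.
A satisfying assignment: south: true,  fog: false,  down: true,  wet: true,  snow: true,  red: true,  north: true,  mist: true.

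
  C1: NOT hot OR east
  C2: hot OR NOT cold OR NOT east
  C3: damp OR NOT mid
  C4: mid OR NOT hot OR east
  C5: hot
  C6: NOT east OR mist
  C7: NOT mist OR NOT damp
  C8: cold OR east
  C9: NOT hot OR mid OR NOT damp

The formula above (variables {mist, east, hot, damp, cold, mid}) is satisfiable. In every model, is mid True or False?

Suppose mid = true.
From the singleton clause (damp), damp = true.
From the singleton clause (hot), hot = true.
From the singleton clause (east), east = true.
From the singleton clause (mist), mist = true.
But (NOT mist) is also a unit clause — contradiction.
So every satisfying assignment has mid = False.

False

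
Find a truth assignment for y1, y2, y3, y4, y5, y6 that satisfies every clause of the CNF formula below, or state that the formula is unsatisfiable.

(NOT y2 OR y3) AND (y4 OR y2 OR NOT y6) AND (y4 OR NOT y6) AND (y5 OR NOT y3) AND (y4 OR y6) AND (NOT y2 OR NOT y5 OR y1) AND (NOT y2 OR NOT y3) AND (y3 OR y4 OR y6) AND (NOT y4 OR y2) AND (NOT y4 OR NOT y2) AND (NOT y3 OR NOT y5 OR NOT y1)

UNSATISFIABLE

Try y2 = false.
(NOT y4) alone gives y4 = false.
(NOT y6) alone gives y6 = false.
Now (y6) is unsatisfied and unit — conflict.
Undo y2 and try y2 = true.
(y3) alone gives y3 = true.
Now (NOT y3) is unsatisfied and unit — conflict.
Both values of y2 lead to a conflict.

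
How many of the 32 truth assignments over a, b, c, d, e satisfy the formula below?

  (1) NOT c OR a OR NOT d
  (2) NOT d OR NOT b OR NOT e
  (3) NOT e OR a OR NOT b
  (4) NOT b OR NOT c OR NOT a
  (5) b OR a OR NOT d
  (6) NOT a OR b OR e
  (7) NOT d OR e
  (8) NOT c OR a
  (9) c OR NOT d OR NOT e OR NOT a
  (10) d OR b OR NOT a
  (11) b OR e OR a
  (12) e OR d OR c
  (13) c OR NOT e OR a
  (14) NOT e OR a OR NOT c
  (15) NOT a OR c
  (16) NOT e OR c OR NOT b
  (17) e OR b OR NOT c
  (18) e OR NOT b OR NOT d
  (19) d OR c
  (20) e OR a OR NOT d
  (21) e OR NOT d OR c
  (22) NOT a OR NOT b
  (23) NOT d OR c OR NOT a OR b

1

There are 2^5 = 32 truth assignments over (a, b, c, d, e).
Split on c. With c = true, the clauses containing c are satisfied and NOT c drops from the rest; 1 of the 2^4 = 16 assignments to the other variables satisfy what remains.
With c = false, by the same count on the reduced clause set, 0 assignments work.
(One model: a=T, b=F, c=T, d=T, e=T.)
Total: 1 + 0 = 1.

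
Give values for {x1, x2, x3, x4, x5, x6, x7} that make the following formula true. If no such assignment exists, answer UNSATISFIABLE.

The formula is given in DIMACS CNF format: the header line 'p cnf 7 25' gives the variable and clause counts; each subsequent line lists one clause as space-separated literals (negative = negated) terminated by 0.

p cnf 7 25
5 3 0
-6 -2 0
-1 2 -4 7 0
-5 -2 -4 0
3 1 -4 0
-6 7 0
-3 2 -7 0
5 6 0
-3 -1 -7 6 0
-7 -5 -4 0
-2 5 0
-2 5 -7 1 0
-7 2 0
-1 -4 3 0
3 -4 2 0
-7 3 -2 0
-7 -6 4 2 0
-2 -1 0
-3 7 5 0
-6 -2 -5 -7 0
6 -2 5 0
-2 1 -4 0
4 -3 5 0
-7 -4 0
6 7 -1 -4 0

x1: False,  x2: True,  x3: True,  x4: False,  x5: True,  x6: False,  x7: True

Suppose x5 = True.
Suppose x6 = False.
Suppose x2 = True.
(¬x4) alone gives x4 = False.
(¬x1) alone gives x1 = False.
Suppose x7 = True.
(x3) alone gives x3 = True.
All clauses are satisfied.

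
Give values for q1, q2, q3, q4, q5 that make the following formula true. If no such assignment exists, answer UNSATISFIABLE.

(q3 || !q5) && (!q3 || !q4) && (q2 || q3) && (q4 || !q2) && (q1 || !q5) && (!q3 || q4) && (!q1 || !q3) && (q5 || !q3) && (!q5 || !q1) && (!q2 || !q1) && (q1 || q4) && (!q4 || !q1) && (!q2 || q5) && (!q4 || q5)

Case q3 = true:
(!q4) alone gives q4 = false.
That conflicts with the unit clause (q4).
Undo q3 and try q3 = false.
(!q5) alone gives q5 = false.
(q2) alone gives q2 = true.
That conflicts with the unit clause (!q2).
Both values of q3 lead to a conflict.

UNSATISFIABLE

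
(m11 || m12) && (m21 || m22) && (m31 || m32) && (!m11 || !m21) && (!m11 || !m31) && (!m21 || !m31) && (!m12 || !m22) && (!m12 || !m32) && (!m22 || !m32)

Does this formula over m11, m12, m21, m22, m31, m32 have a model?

Unsatisfiable

Case m11 = true:
Unit clause (!m21) forces m21 = false.
Unit clause (m22) forces m22 = true.
Unit clause (!m31) forces m31 = false.
Unit clause (m32) forces m32 = true.
Now (!m32) is unsatisfied and unit — conflict.
So m11 must be the other value — set m11 = false.
Unit clause (m12) forces m12 = true.
Unit clause (!m22) forces m22 = false.
Unit clause (m21) forces m21 = true.
Unit clause (!m31) forces m31 = false.
Unit clause (m32) forces m32 = true.
Now (!m32) is unsatisfied and unit — conflict.
Either choice for m11 ends in contradiction.
No assignment satisfies every clause.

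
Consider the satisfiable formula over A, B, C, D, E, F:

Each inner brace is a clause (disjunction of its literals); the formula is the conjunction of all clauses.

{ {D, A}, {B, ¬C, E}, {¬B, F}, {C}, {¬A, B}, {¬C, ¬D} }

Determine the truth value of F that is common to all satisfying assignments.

True

Suppose F = False.
The clause (¬B) is unit, so B = False.
The clause (C) is unit, so C = True.
The clause (E) is unit, so E = True.
The clause (¬A) is unit, so A = False.
The clause (D) is unit, so D = True.
But (¬D) is also a unit clause — contradiction.
So every satisfying assignment has F = True.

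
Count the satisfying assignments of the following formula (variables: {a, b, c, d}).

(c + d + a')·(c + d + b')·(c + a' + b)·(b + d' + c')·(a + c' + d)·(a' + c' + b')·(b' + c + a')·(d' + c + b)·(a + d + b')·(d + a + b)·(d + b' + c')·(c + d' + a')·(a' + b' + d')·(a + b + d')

There are 2^4 = 16 truth assignments over (a, b, c, d).
Split on b. With b = 1, the clauses containing b are satisfied and b' drops from the rest; 2 of the 2^3 = 8 assignments to the other variables satisfy what remains.
With b = 0, by the same count on the reduced clause set, 1 assignment works.
(One model: a=F, b=T, c=F, d=T.)
Total: 2 + 1 = 3.

3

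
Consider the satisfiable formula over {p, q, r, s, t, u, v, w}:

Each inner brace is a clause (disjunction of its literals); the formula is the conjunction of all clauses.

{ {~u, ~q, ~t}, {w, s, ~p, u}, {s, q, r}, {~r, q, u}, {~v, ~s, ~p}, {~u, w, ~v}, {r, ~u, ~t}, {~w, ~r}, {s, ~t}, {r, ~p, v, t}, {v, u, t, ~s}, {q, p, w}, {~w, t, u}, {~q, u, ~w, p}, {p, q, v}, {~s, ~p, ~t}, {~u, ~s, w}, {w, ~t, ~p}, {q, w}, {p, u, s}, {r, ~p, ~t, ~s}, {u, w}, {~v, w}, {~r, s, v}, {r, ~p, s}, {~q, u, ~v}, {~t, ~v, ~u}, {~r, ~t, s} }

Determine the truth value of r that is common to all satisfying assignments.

False

Suppose r = 1.
(~w) alone gives w = 0.
(q) alone gives q = 1.
(u) alone gives u = 1.
(~t) alone gives t = 0.
(~v) alone gives v = 0.
(~s) alone gives s = 0.
Now (s) is unsatisfied and unit — conflict.
So every satisfying assignment has r = False.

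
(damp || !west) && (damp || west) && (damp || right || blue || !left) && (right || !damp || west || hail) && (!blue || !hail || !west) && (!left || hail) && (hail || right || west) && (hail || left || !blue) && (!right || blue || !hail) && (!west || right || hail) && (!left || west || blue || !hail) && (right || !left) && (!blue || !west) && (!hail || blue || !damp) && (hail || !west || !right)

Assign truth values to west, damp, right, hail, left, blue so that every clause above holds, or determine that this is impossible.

west: false, damp: true, right: true, hail: true, left: true, blue: true

Branch on damp: set damp = true.
Branch on left: set left = true.
(hail) alone gives hail = true.
(right) alone gives right = true.
(blue) alone gives blue = true.
(!west) alone gives west = false.
This assignment satisfies each clause.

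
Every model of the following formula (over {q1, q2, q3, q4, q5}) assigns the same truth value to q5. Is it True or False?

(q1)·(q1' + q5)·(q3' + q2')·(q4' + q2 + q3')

True

Suppose q5 = 0.
From the singleton clause (q1), q1 = 1.
But (q1') is also a unit clause — contradiction.
So every satisfying assignment has q5 = True.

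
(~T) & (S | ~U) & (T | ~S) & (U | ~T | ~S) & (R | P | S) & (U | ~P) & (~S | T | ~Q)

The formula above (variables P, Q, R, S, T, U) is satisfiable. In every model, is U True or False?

False

Suppose U = 1.
From the singleton clause (~T), T = 0.
From the singleton clause (S), S = 1.
Now (~S) is unsatisfied and unit — conflict.
So every satisfying assignment has U = False.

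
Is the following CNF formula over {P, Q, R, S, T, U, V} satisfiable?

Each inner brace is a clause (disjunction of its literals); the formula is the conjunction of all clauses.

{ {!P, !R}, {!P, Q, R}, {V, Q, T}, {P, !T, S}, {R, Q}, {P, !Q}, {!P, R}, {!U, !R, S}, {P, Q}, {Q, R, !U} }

Suppose P = false.
Unit clause (!Q) forces Q = false.
But (Q) is also a unit clause — contradiction.
Backtrack on P: now try P = true.
Unit clause (!R) forces R = false.
But (R) is also a unit clause — contradiction.
Neither P = true nor P = false works.
No assignment satisfies every clause.

No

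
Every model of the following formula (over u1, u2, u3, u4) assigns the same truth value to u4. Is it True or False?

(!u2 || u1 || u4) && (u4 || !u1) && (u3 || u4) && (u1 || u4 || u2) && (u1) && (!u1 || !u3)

True

Suppose u4 = false.
Unit clause (!u1) forces u1 = false.
That conflicts with the unit clause (u1).
So every satisfying assignment has u4 = True.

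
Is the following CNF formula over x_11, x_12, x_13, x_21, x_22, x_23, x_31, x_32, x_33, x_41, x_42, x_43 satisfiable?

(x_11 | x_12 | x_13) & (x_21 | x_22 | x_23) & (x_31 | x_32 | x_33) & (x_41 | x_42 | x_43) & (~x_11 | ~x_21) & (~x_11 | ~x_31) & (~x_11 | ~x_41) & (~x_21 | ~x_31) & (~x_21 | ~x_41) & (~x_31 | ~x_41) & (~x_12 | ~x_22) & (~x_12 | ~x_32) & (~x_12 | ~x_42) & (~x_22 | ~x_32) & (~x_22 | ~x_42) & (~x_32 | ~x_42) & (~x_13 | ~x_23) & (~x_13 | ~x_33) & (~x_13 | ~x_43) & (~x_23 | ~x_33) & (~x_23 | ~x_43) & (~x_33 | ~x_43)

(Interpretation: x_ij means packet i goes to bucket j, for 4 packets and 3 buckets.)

No, unsatisfiable

Suppose x_11 = 0.
Suppose x_12 = 1.
Unit clause (~x_22) forces x_22 = 0.
Unit clause (~x_32) forces x_32 = 0.
Unit clause (~x_42) forces x_42 = 0.
Suppose x_21 = 1.
Unit clause (~x_31) forces x_31 = 0.
Unit clause (x_33) forces x_33 = 1.
Unit clause (~x_41) forces x_41 = 0.
Unit clause (x_43) forces x_43 = 1.
That conflicts with the unit clause (~x_43).
Undo x_21 and try x_21 = 0.
Unit clause (x_23) forces x_23 = 1.
Unit clause (~x_13) forces x_13 = 0.
Unit clause (~x_33) forces x_33 = 0.
Unit clause (x_31) forces x_31 = 1.
Unit clause (~x_41) forces x_41 = 0.
Unit clause (x_43) forces x_43 = 1.
That conflicts with the unit clause (~x_43).
Either choice for x_21 ends in contradiction.
Undo x_12 and try x_12 = 0.
Unit clause (x_13) forces x_13 = 1.
Unit clause (~x_23) forces x_23 = 0.
Unit clause (~x_33) forces x_33 = 0.
Unit clause (~x_43) forces x_43 = 0.
Suppose x_21 = 1.
Unit clause (~x_31) forces x_31 = 0.
Unit clause (x_32) forces x_32 = 1.
Unit clause (~x_41) forces x_41 = 0.
Unit clause (x_42) forces x_42 = 1.
That conflicts with the unit clause (~x_42).
Undo x_21 and try x_21 = 0.
Unit clause (x_22) forces x_22 = 1.
Unit clause (~x_32) forces x_32 = 0.
Unit clause (x_31) forces x_31 = 1.
Unit clause (~x_41) forces x_41 = 0.
Unit clause (x_42) forces x_42 = 1.
That conflicts with the unit clause (~x_42).
Either choice for x_21 ends in contradiction.
Either choice for x_12 ends in contradiction.
Undo x_11 and try x_11 = 1.
Unit clause (~x_21) forces x_21 = 0.
Unit clause (~x_31) forces x_31 = 0.
Unit clause (~x_41) forces x_41 = 0.
Suppose x_22 = 1.
Unit clause (~x_12) forces x_12 = 0.
Unit clause (~x_32) forces x_32 = 0.
Unit clause (x_33) forces x_33 = 1.
Unit clause (~x_42) forces x_42 = 0.
Unit clause (x_43) forces x_43 = 1.
That conflicts with the unit clause (~x_43).
Undo x_22 and try x_22 = 0.
Unit clause (x_23) forces x_23 = 1.
Unit clause (~x_13) forces x_13 = 0.
Unit clause (~x_33) forces x_33 = 0.
Unit clause (x_32) forces x_32 = 1.
Unit clause (~x_12) forces x_12 = 0.
Unit clause (~x_42) forces x_42 = 0.
Unit clause (x_43) forces x_43 = 1.
That conflicts with the unit clause (~x_43).
Either choice for x_22 ends in contradiction.
Either choice for x_11 ends in contradiction.
No assignment satisfies every clause.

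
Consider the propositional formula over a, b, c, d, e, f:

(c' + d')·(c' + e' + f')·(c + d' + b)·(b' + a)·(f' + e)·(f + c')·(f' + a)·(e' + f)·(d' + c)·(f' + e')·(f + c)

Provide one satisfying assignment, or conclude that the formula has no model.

UNSATISFIABLE

Suppose c = 0.
Unit clause (d') forces d = 0.
Unit clause (f) forces f = 1.
Unit clause (e) forces e = 1.
But (e') is also a unit clause — contradiction.
That branch fails; take c = 1 instead.
Unit clause (d') forces d = 0.
Unit clause (f) forces f = 1.
Unit clause (e') forces e = 0.
But (e) is also a unit clause — contradiction.
Neither c = 1 nor c = 0 works.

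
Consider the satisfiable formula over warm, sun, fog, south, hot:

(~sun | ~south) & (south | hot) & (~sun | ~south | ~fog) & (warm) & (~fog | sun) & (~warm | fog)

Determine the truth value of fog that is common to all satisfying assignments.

True

Suppose fog = 0.
The clause (warm) is unit, so warm = 1.
But (~warm) is also a unit clause — contradiction.
So every satisfying assignment has fog = True.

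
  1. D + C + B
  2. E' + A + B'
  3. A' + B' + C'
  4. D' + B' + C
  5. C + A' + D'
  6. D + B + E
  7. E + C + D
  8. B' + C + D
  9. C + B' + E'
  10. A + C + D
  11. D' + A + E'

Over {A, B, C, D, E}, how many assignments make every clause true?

8

There are 2^5 = 32 truth assignments over (A, B, C, D, E).
Split on E. With E = 1, the clauses containing E are satisfied and E' drops from the rest; 3 of the 2^4 = 16 assignments to the other variables satisfy what remains.
With E = 0, by the same count on the reduced clause set, 5 assignments work.
(One model: A=F, B=F, C=F, D=T, E=F.)
Total: 3 + 5 = 8.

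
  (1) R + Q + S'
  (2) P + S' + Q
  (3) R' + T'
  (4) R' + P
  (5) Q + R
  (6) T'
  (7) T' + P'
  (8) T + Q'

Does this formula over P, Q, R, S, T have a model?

The clause (T') is unit, so T = 0.
The clause (Q') is unit, so Q = 0.
The clause (R) is unit, so R = 1.
The clause (P) is unit, so P = 1.
Every clause is now satisfied; S is unconstrained.
A satisfying assignment: P: 1; Q: 0; R: 1; S: 1; T: 0.

Yes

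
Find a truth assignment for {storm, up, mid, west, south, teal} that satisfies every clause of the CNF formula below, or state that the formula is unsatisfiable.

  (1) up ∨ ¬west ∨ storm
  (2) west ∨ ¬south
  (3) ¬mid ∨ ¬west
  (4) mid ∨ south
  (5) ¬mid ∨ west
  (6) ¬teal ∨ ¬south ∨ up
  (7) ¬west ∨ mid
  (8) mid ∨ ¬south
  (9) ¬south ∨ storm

UNSATISFIABLE

Case west = True:
The clause (¬mid) is unit, so mid = False.
But (mid) is also a unit clause — contradiction.
That branch fails; take west = False instead.
The clause (¬south) is unit, so south = False.
The clause (mid) is unit, so mid = True.
But (¬mid) is also a unit clause — contradiction.
Either choice for west ends in contradiction.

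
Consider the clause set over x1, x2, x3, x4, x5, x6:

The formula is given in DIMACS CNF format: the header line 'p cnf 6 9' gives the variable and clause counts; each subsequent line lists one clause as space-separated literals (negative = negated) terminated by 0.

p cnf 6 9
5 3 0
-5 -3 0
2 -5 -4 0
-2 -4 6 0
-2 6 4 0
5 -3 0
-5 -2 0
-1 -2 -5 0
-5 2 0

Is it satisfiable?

No, unsatisfiable

Case x5 = True:
Unit clause (¬x3) forces x3 = False.
Unit clause (¬x2) forces x2 = False.
That conflicts with the unit clause (x2).
Backtrack on x5: now try x5 = False.
Unit clause (x3) forces x3 = True.
That conflicts with the unit clause (¬x3).
Neither x5 = True nor x5 = False works.
No assignment satisfies every clause.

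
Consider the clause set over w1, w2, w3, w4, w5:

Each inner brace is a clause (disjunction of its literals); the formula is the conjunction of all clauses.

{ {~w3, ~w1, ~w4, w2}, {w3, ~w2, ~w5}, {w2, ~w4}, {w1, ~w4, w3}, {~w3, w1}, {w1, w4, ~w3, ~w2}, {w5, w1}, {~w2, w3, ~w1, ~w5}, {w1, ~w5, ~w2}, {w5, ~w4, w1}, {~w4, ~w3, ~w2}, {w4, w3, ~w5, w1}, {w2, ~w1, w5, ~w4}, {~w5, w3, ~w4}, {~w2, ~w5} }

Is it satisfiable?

Case w2 = 1:
The clause (~w5) is unit, so w5 = 0.
The clause (w1) is unit, so w1 = 1.
Case w4 = 0:
All clauses hold; w3 can take either value.
A satisfying assignment: w1: 1,  w2: 1,  w3: 0,  w4: 0,  w5: 0.

Yes, satisfiable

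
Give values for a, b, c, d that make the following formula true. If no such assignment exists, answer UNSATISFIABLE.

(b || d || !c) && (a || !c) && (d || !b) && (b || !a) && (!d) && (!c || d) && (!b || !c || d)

From the singleton clause (!d), d = false.
From the singleton clause (!b), b = false.
From the singleton clause (!c), c = false.
From the singleton clause (!a), a = false.
This assignment satisfies each clause.

a ↦ false, b ↦ false, c ↦ false, d ↦ false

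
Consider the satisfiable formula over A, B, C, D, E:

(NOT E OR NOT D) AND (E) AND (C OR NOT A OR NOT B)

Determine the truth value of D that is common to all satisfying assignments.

Suppose D = true.
From the singleton clause (NOT E), E = false.
Now (E) is unsatisfied and unit — conflict.
So every satisfying assignment has D = False.

False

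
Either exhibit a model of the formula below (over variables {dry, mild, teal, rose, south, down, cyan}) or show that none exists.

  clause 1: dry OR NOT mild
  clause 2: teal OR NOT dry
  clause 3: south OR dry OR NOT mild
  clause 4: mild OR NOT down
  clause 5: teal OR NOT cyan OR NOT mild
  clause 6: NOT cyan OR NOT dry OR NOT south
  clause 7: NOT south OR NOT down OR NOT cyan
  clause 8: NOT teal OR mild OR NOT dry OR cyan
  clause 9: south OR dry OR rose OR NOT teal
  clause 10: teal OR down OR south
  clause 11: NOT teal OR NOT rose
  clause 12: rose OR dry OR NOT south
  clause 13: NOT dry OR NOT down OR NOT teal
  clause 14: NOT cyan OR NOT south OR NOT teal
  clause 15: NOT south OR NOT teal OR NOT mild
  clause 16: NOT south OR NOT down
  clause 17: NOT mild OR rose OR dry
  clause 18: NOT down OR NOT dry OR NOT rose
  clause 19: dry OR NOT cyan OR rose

Case dry = true:
Unit clause (teal) forces teal = true.
Unit clause (NOT rose) forces rose = false.
Unit clause (NOT down) forces down = false.
Case cyan = true:
Unit clause (NOT south) forces south = false.
Every clause is now satisfied; mild is unconstrained.

dry=true,  mild=false,  teal=true,  rose=false,  south=false,  down=false,  cyan=true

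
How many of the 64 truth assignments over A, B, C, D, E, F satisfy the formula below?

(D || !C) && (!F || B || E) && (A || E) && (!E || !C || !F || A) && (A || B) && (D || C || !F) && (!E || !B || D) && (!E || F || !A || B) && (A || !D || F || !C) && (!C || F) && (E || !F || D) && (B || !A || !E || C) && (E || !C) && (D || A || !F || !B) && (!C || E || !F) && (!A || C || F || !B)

8

There are 2^6 = 64 truth assignments over (A, B, C, D, E, F).
Split on D. With D = true, the clauses containing D are satisfied and !D drops from the rest; 7 of the 2^5 = 32 assignments to the other variables satisfy what remains.
With D = false, by the same count on the reduced clause set, 1 assignment works.
Total: 7 + 1 = 8.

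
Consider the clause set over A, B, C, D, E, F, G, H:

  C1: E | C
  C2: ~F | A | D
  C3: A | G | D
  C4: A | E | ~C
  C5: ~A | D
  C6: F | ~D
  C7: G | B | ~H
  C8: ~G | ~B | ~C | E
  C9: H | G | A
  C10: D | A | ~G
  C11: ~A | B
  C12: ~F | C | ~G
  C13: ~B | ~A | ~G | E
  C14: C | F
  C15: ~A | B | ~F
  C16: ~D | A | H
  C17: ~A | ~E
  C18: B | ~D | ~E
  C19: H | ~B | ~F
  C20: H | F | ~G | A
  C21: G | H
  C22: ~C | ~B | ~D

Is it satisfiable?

Try E = 1.
(~A) alone gives A = 0.
Try F = 1.
(D) alone gives D = 1.
(H) alone gives H = 1.
(B) alone gives B = 1.
(~C) alone gives C = 0.
(~G) alone gives G = 0.
Every clause now holds.
A satisfying assignment: A=0, B=1, C=0, D=1, E=1, F=1, G=0, H=1.

Satisfiable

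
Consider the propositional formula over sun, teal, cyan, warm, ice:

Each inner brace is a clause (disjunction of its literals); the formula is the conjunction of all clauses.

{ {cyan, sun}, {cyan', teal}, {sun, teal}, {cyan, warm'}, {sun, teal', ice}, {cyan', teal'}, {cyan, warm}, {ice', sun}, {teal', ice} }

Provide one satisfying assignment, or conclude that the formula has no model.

Branch on cyan: set cyan = 1.
From the singleton clause (teal), teal = 1.
Now (teal') is unsatisfied and unit — conflict.
Backtrack on cyan: now try cyan = 0.
From the singleton clause (sun), sun = 1.
From the singleton clause (warm'), warm = 0.
Now (warm) is unsatisfied and unit — conflict.
Both values of cyan lead to a conflict.

UNSATISFIABLE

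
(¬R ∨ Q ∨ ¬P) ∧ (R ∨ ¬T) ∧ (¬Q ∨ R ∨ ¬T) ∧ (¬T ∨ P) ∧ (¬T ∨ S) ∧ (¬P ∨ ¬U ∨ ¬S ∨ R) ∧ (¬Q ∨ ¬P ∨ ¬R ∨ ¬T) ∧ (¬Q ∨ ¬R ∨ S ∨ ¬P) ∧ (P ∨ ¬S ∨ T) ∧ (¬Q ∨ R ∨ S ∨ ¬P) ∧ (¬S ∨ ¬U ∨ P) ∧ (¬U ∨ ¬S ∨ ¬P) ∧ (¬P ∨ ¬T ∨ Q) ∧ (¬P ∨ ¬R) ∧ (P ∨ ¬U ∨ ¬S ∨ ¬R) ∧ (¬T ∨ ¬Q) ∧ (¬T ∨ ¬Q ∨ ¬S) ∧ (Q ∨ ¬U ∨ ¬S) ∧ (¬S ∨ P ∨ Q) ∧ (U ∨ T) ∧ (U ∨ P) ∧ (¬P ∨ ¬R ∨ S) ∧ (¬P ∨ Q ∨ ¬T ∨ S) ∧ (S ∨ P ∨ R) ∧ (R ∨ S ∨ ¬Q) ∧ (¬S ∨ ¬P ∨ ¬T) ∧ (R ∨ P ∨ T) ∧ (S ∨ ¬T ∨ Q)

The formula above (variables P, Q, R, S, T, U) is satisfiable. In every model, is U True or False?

True

Suppose U = False.
Unit clause (T) forces T = True.
Unit clause (R) forces R = True.
Unit clause (P) forces P = True.
Now (¬P) is unsatisfied and unit — conflict.
So every satisfying assignment has U = True.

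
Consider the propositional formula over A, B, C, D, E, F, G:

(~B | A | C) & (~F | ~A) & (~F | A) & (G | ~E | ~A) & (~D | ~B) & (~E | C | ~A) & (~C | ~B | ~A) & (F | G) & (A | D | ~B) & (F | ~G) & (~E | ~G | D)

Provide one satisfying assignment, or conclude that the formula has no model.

Suppose F = 0.
Unit clause (G) forces G = 1.
That conflicts with the unit clause (~G).
That branch fails; take F = 1 instead.
Unit clause (~A) forces A = 0.
That conflicts with the unit clause (A).
Neither F = 1 nor F = 0 works.

UNSATISFIABLE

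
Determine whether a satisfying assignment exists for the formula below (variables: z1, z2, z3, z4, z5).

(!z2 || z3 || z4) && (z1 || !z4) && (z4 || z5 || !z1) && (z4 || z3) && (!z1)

Unit clause (!z1) forces z1 = false.
Unit clause (!z4) forces z4 = false.
Unit clause (z3) forces z3 = true.
Every clause is now satisfied; z2, z5 are unconstrained.
A satisfying assignment: z1 ↦ false, z2 ↦ true, z3 ↦ true, z4 ↦ false, z5 ↦ false.

Satisfiable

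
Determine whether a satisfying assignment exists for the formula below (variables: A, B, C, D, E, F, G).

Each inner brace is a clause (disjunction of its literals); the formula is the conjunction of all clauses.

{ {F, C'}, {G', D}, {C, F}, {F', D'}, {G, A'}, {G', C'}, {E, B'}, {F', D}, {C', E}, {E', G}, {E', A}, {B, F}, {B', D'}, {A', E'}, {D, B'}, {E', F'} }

No, unsatisfiable

Suppose F = 1.
The clause (D') is unit, so D = 0.
Now (D) is unsatisfied and unit — conflict.
So F must be the other value — set F = 0.
The clause (C') is unit, so C = 0.
Now (C) is unsatisfied and unit — conflict.
Neither F = 1 nor F = 0 works.
No assignment satisfies every clause.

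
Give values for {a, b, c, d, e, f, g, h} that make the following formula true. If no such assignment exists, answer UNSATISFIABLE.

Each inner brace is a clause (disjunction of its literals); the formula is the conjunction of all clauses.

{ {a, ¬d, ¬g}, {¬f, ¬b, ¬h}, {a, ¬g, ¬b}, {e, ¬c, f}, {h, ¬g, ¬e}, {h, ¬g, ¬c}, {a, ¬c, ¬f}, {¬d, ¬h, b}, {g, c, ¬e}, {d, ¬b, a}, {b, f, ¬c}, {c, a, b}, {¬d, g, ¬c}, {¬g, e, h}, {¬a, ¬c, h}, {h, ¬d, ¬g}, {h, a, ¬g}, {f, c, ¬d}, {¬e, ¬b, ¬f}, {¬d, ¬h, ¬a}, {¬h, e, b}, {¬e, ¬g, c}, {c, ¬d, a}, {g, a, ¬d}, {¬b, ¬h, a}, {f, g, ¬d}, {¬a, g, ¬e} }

Try a = True.
Try c = False.
Try g = False.
The clause (¬e) is unit, so e = False.
Try f = True.
Try b = False.
The clause (¬h) is unit, so h = False.
All clauses hold; d can take either value.

a: True, b: False, c: False, d: True, e: False, f: True, g: False, h: False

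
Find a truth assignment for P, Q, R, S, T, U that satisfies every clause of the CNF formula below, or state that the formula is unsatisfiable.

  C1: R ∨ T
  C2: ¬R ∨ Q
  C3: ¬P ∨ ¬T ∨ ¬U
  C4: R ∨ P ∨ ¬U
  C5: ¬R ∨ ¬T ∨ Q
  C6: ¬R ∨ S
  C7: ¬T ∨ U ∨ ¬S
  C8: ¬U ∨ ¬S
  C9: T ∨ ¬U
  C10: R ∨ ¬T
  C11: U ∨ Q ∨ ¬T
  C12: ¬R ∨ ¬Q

UNSATISFIABLE

Case R = True:
From the singleton clause (Q), Q = True.
Now (¬Q) is unsatisfied and unit — conflict.
So R must be the other value — set R = False.
From the singleton clause (T), T = True.
Now (¬T) is unsatisfied and unit — conflict.
Both values of R lead to a conflict.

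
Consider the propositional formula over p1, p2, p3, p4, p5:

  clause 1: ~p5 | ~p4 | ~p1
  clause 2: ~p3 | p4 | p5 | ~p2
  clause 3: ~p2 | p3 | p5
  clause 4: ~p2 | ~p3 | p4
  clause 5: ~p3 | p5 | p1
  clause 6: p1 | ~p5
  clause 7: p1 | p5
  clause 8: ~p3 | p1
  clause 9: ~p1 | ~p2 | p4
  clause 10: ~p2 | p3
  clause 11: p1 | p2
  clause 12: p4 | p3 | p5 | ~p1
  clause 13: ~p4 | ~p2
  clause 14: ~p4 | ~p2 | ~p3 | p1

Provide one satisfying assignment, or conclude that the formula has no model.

p1 ↦ 1,  p2 ↦ 0,  p3 ↦ 1,  p4 ↦ 0,  p5 ↦ 1

Try p1 = 1.
Try p5 = 1.
Unit clause (~p4) forces p4 = 0.
Unit clause (~p2) forces p2 = 0.
Every clause is now satisfied; p3 is unconstrained.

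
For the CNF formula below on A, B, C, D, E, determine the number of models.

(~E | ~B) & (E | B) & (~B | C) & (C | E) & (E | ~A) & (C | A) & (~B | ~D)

There are 2^5 = 32 truth assignments over (A, B, C, D, E).
Split on C. With C = 1, the clauses containing C are satisfied and ~C drops from the rest; 5 of the 2^4 = 16 assignments to the other variables satisfy what remains.
With C = 0, by the same count on the reduced clause set, 2 assignments work.
Total: 5 + 2 = 7.

7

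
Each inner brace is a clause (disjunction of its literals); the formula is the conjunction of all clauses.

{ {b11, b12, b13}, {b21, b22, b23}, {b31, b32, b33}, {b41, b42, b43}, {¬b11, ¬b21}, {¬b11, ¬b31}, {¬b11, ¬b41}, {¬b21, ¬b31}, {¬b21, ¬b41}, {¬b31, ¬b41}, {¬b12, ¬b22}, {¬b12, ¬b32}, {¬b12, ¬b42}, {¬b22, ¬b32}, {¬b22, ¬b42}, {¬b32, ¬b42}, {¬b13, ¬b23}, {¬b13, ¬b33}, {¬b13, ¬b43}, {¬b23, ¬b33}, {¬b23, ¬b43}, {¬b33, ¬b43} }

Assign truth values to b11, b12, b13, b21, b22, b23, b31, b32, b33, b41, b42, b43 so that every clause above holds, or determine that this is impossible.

UNSATISFIABLE

Case b11 = False:
Case b12 = True:
The clause (¬b22) is unit, so b22 = False.
The clause (¬b32) is unit, so b32 = False.
The clause (¬b42) is unit, so b42 = False.
Case b21 = True:
The clause (¬b31) is unit, so b31 = False.
The clause (b33) is unit, so b33 = True.
The clause (¬b41) is unit, so b41 = False.
The clause (b43) is unit, so b43 = True.
Now (¬b43) is unsatisfied and unit — conflict.
So b21 must be the other value — set b21 = False.
The clause (b23) is unit, so b23 = True.
The clause (¬b13) is unit, so b13 = False.
The clause (¬b33) is unit, so b33 = False.
The clause (b31) is unit, so b31 = True.
The clause (¬b41) is unit, so b41 = False.
The clause (b43) is unit, so b43 = True.
Now (¬b43) is unsatisfied and unit — conflict.
Either choice for b21 ends in contradiction.
So b12 must be the other value — set b12 = False.
The clause (b13) is unit, so b13 = True.
The clause (¬b23) is unit, so b23 = False.
The clause (¬b33) is unit, so b33 = False.
The clause (¬b43) is unit, so b43 = False.
Case b21 = True:
The clause (¬b31) is unit, so b31 = False.
The clause (b32) is unit, so b32 = True.
The clause (¬b41) is unit, so b41 = False.
The clause (b42) is unit, so b42 = True.
Now (¬b42) is unsatisfied and unit — conflict.
So b21 must be the other value — set b21 = False.
The clause (b22) is unit, so b22 = True.
The clause (¬b32) is unit, so b32 = False.
The clause (b31) is unit, so b31 = True.
The clause (¬b41) is unit, so b41 = False.
The clause (b42) is unit, so b42 = True.
Now (¬b42) is unsatisfied and unit — conflict.
Either choice for b21 ends in contradiction.
Either choice for b12 ends in contradiction.
So b11 must be the other value — set b11 = True.
The clause (¬b21) is unit, so b21 = False.
The clause (¬b31) is unit, so b31 = False.
The clause (¬b41) is unit, so b41 = False.
Case b22 = True:
The clause (¬b12) is unit, so b12 = False.
The clause (¬b32) is unit, so b32 = False.
The clause (b33) is unit, so b33 = True.
The clause (¬b42) is unit, so b42 = False.
The clause (b43) is unit, so b43 = True.
Now (¬b43) is unsatisfied and unit — conflict.
So b22 must be the other value — set b22 = False.
The clause (b23) is unit, so b23 = True.
The clause (¬b13) is unit, so b13 = False.
The clause (¬b33) is unit, so b33 = False.
The clause (b32) is unit, so b32 = True.
The clause (¬b12) is unit, so b12 = False.
The clause (¬b42) is unit, so b42 = False.
The clause (b43) is unit, so b43 = True.
Now (¬b43) is unsatisfied and unit — conflict.
Either choice for b22 ends in contradiction.
Either choice for b11 ends in contradiction.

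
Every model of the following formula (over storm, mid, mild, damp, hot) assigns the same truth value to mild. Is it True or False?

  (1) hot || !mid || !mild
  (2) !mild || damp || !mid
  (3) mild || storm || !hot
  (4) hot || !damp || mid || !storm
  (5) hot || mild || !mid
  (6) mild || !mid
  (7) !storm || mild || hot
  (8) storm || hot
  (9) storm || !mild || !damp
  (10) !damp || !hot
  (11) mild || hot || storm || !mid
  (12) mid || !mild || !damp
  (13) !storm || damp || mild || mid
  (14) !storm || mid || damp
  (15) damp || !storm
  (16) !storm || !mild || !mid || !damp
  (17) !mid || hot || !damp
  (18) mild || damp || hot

True

Suppose mild = false.
Unit clause (!mid) forces mid = false.
Try storm = true.
Unit clause (hot) forces hot = true.
Unit clause (!damp) forces damp = false.
But (damp) is also a unit clause — contradiction.
Undo storm and try storm = false.
Unit clause (!hot) forces hot = false.
But (hot) is also a unit clause — contradiction.
Either choice for storm ends in contradiction.
So every satisfying assignment has mild = True.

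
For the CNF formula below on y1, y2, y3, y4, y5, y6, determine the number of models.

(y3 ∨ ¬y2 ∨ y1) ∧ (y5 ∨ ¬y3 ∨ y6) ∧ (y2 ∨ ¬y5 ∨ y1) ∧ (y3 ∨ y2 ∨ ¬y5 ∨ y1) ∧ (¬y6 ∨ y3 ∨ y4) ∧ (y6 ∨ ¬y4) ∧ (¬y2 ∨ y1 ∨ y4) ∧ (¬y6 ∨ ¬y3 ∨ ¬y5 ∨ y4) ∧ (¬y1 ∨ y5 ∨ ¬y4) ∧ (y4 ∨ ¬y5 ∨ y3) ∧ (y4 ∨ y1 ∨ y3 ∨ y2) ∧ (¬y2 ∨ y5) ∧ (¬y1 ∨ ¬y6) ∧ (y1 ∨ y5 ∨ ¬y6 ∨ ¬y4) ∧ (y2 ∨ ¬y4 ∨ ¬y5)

5

There are 2^6 = 64 truth assignments over (y1, y2, y3, y4, y5, y6).
Split on y4. With y4 = True, the clauses containing y4 are satisfied and ¬y4 drops from the rest; 1 of the 2^5 = 32 assignments to the other variables satisfy what remains.
With y4 = False, by the same count on the reduced clause set, 4 assignments work.
(One model: y1=F, y2=F, y3=T, y4=F, y5=F, y6=T.)
Total: 1 + 4 = 5.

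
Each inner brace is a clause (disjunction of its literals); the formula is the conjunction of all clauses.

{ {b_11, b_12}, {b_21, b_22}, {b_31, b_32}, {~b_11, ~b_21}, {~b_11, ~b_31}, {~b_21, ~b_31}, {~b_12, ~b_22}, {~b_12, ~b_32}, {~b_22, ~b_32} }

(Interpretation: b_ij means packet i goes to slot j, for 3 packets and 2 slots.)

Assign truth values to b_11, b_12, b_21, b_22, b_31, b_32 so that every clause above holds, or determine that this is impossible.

UNSATISFIABLE

Case b_11 = 1:
From the singleton clause (~b_21), b_21 = 0.
From the singleton clause (b_22), b_22 = 1.
From the singleton clause (~b_31), b_31 = 0.
From the singleton clause (b_32), b_32 = 1.
Now (~b_32) is unsatisfied and unit — conflict.
So b_11 must be the other value — set b_11 = 0.
From the singleton clause (b_12), b_12 = 1.
From the singleton clause (~b_22), b_22 = 0.
From the singleton clause (b_21), b_21 = 1.
From the singleton clause (~b_31), b_31 = 0.
From the singleton clause (b_32), b_32 = 1.
Now (~b_32) is unsatisfied and unit — conflict.
Both values of b_11 lead to a conflict.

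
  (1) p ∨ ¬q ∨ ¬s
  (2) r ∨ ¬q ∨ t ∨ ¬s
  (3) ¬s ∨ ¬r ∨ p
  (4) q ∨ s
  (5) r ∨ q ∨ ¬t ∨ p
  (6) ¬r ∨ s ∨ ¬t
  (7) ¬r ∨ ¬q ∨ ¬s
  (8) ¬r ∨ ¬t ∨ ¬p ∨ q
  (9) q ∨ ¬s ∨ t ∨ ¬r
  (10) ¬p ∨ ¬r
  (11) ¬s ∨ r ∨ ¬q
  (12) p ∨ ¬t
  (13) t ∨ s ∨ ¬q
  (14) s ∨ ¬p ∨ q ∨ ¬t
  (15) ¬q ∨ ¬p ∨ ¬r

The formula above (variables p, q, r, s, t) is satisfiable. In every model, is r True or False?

False

Suppose r = True.
(¬p) alone gives p = False.
(¬s) alone gives s = False.
(q) alone gives q = True.
(¬t) alone gives t = False.
But (t) is also a unit clause — contradiction.
So every satisfying assignment has r = False.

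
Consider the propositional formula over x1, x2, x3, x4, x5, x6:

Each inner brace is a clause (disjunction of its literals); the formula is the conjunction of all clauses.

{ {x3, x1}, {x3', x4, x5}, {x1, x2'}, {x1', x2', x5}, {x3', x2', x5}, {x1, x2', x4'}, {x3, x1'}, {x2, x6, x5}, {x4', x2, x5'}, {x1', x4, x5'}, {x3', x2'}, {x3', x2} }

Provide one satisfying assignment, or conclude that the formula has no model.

UNSATISFIABLE

Suppose x3 = 1.
The clause (x2') is unit, so x2 = 0.
But (x2) is also a unit clause — contradiction.
Undo x3 and try x3 = 0.
The clause (x1) is unit, so x1 = 1.
But (x1') is also a unit clause — contradiction.
Either choice for x3 ends in contradiction.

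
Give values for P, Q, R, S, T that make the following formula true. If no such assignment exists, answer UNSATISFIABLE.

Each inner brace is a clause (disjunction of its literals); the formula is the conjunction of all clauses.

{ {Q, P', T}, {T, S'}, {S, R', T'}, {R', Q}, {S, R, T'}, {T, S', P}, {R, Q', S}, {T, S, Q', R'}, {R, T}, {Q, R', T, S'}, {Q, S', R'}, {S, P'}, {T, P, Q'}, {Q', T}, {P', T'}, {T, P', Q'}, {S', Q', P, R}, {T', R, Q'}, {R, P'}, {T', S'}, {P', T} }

Case T = 1:
Unit clause (P') forces P = 0.
Unit clause (S') forces S = 0.
Unit clause (R') forces R = 0.
But (R) is also a unit clause — contradiction.
That branch fails; take T = 0 instead.
Unit clause (S') forces S = 0.
Unit clause (R) forces R = 1.
Unit clause (Q) forces Q = 1.
But (Q') is also a unit clause — contradiction.
Both values of T lead to a conflict.

UNSATISFIABLE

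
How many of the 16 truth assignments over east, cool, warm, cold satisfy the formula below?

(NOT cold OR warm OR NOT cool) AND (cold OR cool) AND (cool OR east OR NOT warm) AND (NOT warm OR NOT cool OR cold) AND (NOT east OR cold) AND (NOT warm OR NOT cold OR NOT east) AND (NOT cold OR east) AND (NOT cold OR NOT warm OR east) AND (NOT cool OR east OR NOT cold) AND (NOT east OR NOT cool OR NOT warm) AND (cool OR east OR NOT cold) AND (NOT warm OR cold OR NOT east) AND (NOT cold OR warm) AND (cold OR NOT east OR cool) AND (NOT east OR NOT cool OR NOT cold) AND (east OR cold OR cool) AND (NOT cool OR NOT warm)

There are 2^4 = 16 truth assignments over (east, cool, warm, cold).
Check each against the 17 clauses (columns in the order east, cool, warm, cold):
  F F F F  ✗ fails (cold OR cool)
  F F F T  ✗ fails (NOT cold OR east)
  F F T F  ✗ fails (cold OR cool)
  F F T T  ✗ fails (cool OR east OR NOT warm)
  F T F F  ✓ satisfies all
  F T F T  ✗ fails (NOT cold OR warm OR NOT cool)
  F T T F  ✗ fails (NOT warm OR NOT cool OR cold)
  F T T T  ✗ fails (NOT cold OR east)
  T F F F  ✗ fails (cold OR cool)
  T F F T  ✗ fails (NOT cold OR warm)
  T F T F  ✗ fails (cold OR cool)
  T F T T  ✗ fails (NOT warm OR NOT cold OR NOT east)
  T T F F  ✗ fails (NOT east OR cold)
  T T F T  ✗ fails (NOT cold OR warm OR NOT cool)
  T T T F  ✗ fails (NOT warm OR NOT cool OR cold)
  T T T T  ✗ fails (NOT warm OR NOT cold OR NOT east)
1 of the 16 rows is a model.

1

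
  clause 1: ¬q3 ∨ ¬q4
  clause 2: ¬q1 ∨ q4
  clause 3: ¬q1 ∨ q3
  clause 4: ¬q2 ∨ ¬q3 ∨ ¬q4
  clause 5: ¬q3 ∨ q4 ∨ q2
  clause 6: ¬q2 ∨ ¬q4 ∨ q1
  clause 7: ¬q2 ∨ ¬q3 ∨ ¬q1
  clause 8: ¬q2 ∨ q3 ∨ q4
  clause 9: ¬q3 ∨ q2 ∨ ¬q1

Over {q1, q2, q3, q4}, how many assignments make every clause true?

There are 2^4 = 16 truth assignments over (q1, q2, q3, q4).
Check each against the 9 clauses (columns in the order q1, q2, q3, q4):
  F F F F  ✓ satisfies all
  F F F T  ✓ satisfies all
  F F T F  ✗ fails (¬q3 ∨ q4 ∨ q2)
  F F T T  ✗ fails (¬q3 ∨ ¬q4)
  F T F F  ✗ fails (¬q2 ∨ q3 ∨ q4)
  F T F T  ✗ fails (¬q2 ∨ ¬q4 ∨ q1)
  F T T F  ✓ satisfies all
  F T T T  ✗ fails (¬q3 ∨ ¬q4)
  T F F F  ✗ fails (¬q1 ∨ q4)
  T F F T  ✗ fails (¬q1 ∨ q3)
  T F T F  ✗ fails (¬q1 ∨ q4)
  T F T T  ✗ fails (¬q3 ∨ ¬q4)
  T T F F  ✗ fails (¬q1 ∨ q4)
  T T F T  ✗ fails (¬q1 ∨ q3)
  T T T F  ✗ fails (¬q1 ∨ q4)
  T T T T  ✗ fails (¬q3 ∨ ¬q4)
3 of the 16 rows are models.

3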